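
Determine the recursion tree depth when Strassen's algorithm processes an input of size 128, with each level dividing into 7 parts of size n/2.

For divide and conquer with division factor 2:

Problem sizes at each level:
Level 0: 128
Level 1: 64
Level 2: 32
Level 3: 16
Level 4: 8
Level 5: 4
Level 6: 2
Level 7: 1

The root is level 0 and the size-1 base case is level 7 (the tree spans levels 0 through 7, i.e. 8 levels counting the root), so the depth is the number of divisions: log_2(128) = 7

The recursion tree depth is log_2(128) = 7. At each level, the problem size is divided by 2, so it takes 7 divisions to reduce to a base case of size 1. The algorithm makes 7 recursive calls at each level.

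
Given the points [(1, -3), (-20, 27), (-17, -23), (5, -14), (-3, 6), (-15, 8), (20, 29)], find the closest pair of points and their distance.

Computing all pairwise distances among 7 points:

d((1, -3), (-20, 27)) = 36.6197
d((1, -3), (-17, -23)) = 26.9072
d((1, -3), (5, -14)) = 11.7047
d((1, -3), (-3, 6)) = 9.8489 <-- minimum
d((1, -3), (-15, 8)) = 19.4165
d((1, -3), (20, 29)) = 37.2156
d((-20, 27), (-17, -23)) = 50.0899
d((-20, 27), (5, -14)) = 48.0208
d((-20, 27), (-3, 6)) = 27.0185
d((-20, 27), (-15, 8)) = 19.6469
d((-20, 27), (20, 29)) = 40.05
d((-17, -23), (5, -14)) = 23.7697
d((-17, -23), (-3, 6)) = 32.2025
d((-17, -23), (-15, 8)) = 31.0644
d((-17, -23), (20, 29)) = 63.8201
d((5, -14), (-3, 6)) = 21.5407
d((5, -14), (-15, 8)) = 29.7321
d((5, -14), (20, 29)) = 45.5412
d((-3, 6), (-15, 8)) = 12.1655
d((-3, 6), (20, 29)) = 32.5269
d((-15, 8), (20, 29)) = 40.8167

Closest pair: (1, -3) and (-3, 6) with distance 9.8489

The closest pair is (1, -3) and (-3, 6) with Euclidean distance 9.8489. For 7 points, brute-force pairwise comparison is shown above. For large n, the divide-and-conquer algorithm (sort by x, recurse on halves, check the dividing strip) achieves O(n log n).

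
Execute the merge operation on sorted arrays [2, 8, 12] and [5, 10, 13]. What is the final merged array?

Merging process:

Compare 2 vs 5: take 2 from left. Merged: [2]
Compare 8 vs 5: take 5 from right. Merged: [2, 5]
Compare 8 vs 10: take 8 from left. Merged: [2, 5, 8]
Compare 12 vs 10: take 10 from right. Merged: [2, 5, 8, 10]
Compare 12 vs 13: take 12 from left. Merged: [2, 5, 8, 10, 12]
Append remaining from right: [13]. Merged: [2, 5, 8, 10, 12, 13]

Final merged array: [2, 5, 8, 10, 12, 13]
Total comparisons: 5

The merged array is [2, 5, 8, 10, 12, 13], requiring 5 comparisons. The merge step runs in O(n) time where n is the total number of elements.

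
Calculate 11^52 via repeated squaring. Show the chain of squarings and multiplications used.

Computing 11^52 by squaring (build up from 11^1; each line after the first costs one multiplication):

11^1 = 11
11^2 = (11^1)^2 = 11^2 = 121
11^3 = 11 * 11^2 = 11 * 121 = 1331
11^6 = (11^3)^2 = 1331^2 = 1771561
11^12 = (11^6)^2 = 1771561^2 = 3138428376721
11^13 = 11 * 11^12 = 11 * 3138428376721 = 34522712143931
11^26 = (11^13)^2 = 34522712143931^2 = 1191817653772720942460132761
11^52 = (11^26)^2 = 1191817653772720942460132761^2 = 1420429319844313329730664601483335671261683881745483121

Result: 1420429319844313329730664601483335671261683881745483121
Multiplications needed: 7 (7 lines after 11^1)

11^52 = 1420429319844313329730664601483335671261683881745483121. Using exponentiation by squaring, this requires 7 multiplications. The key idea: if the exponent is even, square the half-power; if odd, multiply by the base once.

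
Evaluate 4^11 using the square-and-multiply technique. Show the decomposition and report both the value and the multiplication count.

Computing 4^11 by squaring (build up from 4^1; each line after the first costs one multiplication):

4^1 = 4
4^2 = (4^1)^2 = 4^2 = 16
4^4 = (4^2)^2 = 16^2 = 256
4^5 = 4 * 4^4 = 4 * 256 = 1024
4^10 = (4^5)^2 = 1024^2 = 1048576
4^11 = 4 * 4^10 = 4 * 1048576 = 4194304

Result: 4194304
Multiplications needed: 5 (5 lines after 4^1)

4^11 = 4194304. Using exponentiation by squaring, this requires 5 multiplications. The key idea: if the exponent is even, square the half-power; if odd, multiply by the base once.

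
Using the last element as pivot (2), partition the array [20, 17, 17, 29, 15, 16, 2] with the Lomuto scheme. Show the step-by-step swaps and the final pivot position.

Lomuto partition with pivot = 2:

Initial array: [20, 17, 17, 29, 15, 16, 2]

arr[0]=20 > 2: no swap
arr[1]=17 > 2: no swap
arr[2]=17 > 2: no swap
arr[3]=29 > 2: no swap
arr[4]=15 > 2: no swap
arr[5]=16 > 2: no swap

Place pivot at position 0: [2, 17, 17, 29, 15, 16, 20]
Pivot position: 0

After partitioning with pivot 2, the array becomes [2, 17, 17, 29, 15, 16, 20]. The pivot is placed at index 0. All elements to the left of the pivot are <= 2, and all elements to the right are > 2.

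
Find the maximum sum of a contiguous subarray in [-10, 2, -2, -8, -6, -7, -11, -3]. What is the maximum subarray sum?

Using Kadane's algorithm on [-10, 2, -2, -8, -6, -7, -11, -3]:

Scanning through the array:
Position 1 (value 2): max_ending_here = 2, max_so_far = 2
Position 2 (value -2): max_ending_here = 0, max_so_far = 2
Position 3 (value -8): max_ending_here = -8, max_so_far = 2
Position 4 (value -6): max_ending_here = -6, max_so_far = 2
Position 5 (value -7): max_ending_here = -7, max_so_far = 2
Position 6 (value -11): max_ending_here = -11, max_so_far = 2
Position 7 (value -3): max_ending_here = -3, max_so_far = 2

Maximum subarray: [2]
Maximum sum: 2

The maximum subarray is [2] with sum 2. This subarray runs from index 1 to index 1.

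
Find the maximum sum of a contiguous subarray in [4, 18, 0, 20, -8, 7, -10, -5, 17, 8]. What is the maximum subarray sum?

Using Kadane's algorithm on [4, 18, 0, 20, -8, 7, -10, -5, 17, 8]:

Scanning through the array:
Position 1 (value 18): max_ending_here = 22, max_so_far = 22
Position 2 (value 0): max_ending_here = 22, max_so_far = 22
Position 3 (value 20): max_ending_here = 42, max_so_far = 42
Position 4 (value -8): max_ending_here = 34, max_so_far = 42
Position 5 (value 7): max_ending_here = 41, max_so_far = 42
Position 6 (value -10): max_ending_here = 31, max_so_far = 42
Position 7 (value -5): max_ending_here = 26, max_so_far = 42
Position 8 (value 17): max_ending_here = 43, max_so_far = 43
Position 9 (value 8): max_ending_here = 51, max_so_far = 51

Maximum subarray: [4, 18, 0, 20, -8, 7, -10, -5, 17, 8]
Maximum sum: 51

The maximum subarray is [4, 18, 0, 20, -8, 7, -10, -5, 17, 8] with sum 51. This subarray runs from index 0 to index 9.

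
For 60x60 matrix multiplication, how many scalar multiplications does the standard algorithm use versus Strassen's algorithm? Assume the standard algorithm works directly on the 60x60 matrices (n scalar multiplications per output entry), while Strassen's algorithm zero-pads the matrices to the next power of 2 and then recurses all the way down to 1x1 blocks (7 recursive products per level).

Matrix multiplication for 60x60 matrices:

Strassen's algorithm requires power-of-2 dimensions. Pad 60x60 to 64x64 (next power of 2).

Standard algorithm: 60^3 = 216000 multiplications
Strassen's algorithm: 7^(log2(64)) = 7^6 = 117649 multiplications
Savings: 216000 - 117649 = 98351 multiplications

Standard: 216000 multiplications (60^3). Strassen: 117649 multiplications (7^6, after padding to 64x64). Strassen reduces 8 recursive multiplications to 7 at each level.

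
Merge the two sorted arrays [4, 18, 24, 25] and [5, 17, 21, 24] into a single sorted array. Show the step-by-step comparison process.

Merging process:

Compare 4 vs 5: take 4 from left. Merged: [4]
Compare 18 vs 5: take 5 from right. Merged: [4, 5]
Compare 18 vs 17: take 17 from right. Merged: [4, 5, 17]
Compare 18 vs 21: take 18 from left. Merged: [4, 5, 17, 18]
Compare 24 vs 21: take 21 from right. Merged: [4, 5, 17, 18, 21]
Compare 24 vs 24: take 24 from left. Merged: [4, 5, 17, 18, 21, 24]
Compare 25 vs 24: take 24 from right. Merged: [4, 5, 17, 18, 21, 24, 24]
Append remaining from left: [25]. Merged: [4, 5, 17, 18, 21, 24, 24, 25]

Final merged array: [4, 5, 17, 18, 21, 24, 24, 25]
Total comparisons: 7

The merged array is [4, 5, 17, 18, 21, 24, 24, 25], requiring 7 comparisons. The merge step runs in O(n) time where n is the total number of elements.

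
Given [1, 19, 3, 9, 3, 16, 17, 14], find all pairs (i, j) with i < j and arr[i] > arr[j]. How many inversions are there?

Finding inversions in [1, 19, 3, 9, 3, 16, 17, 14]:

(1, 2): arr[1]=19 > arr[2]=3
(1, 3): arr[1]=19 > arr[3]=9
(1, 4): arr[1]=19 > arr[4]=3
(1, 5): arr[1]=19 > arr[5]=16
(1, 6): arr[1]=19 > arr[6]=17
(1, 7): arr[1]=19 > arr[7]=14
(3, 4): arr[3]=9 > arr[4]=3
(5, 7): arr[5]=16 > arr[7]=14
(6, 7): arr[6]=17 > arr[7]=14

Total inversions: 9

The array has 9 inversion(s): (1,2), (1,3), (1,4), (1,5), (1,6), (1,7), (3,4), (5,7), (6,7). Each pair (i,j) satisfies i < j and arr[i] > arr[j].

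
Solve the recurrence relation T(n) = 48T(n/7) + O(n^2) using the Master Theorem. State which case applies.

Master Theorem for T(n) = 48T(n/7) + O(n^2):

a = 48, b = 7, c = 2
log_b(a) = log_7(48) = 1.9894

Case 3: c = 2 > log_7(48) = 1.9894
T(n) = O(n^2) = O(n^2)

For T(n) = 48T(n/7) + O(n^2): log_7(48) = 1.9894. This is Case 3 of the Master Theorem (c > log_b(a), work dominated by root), giving O(n^2).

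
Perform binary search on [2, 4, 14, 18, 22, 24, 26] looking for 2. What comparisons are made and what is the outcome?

Binary search for 2 in [2, 4, 14, 18, 22, 24, 26]:

lo=0, hi=6, mid=3, arr[mid]=18 -> 18 > 2, search left half
lo=0, hi=2, mid=1, arr[mid]=4 -> 4 > 2, search left half
lo=0, hi=0, mid=0, arr[mid]=2 -> Found target at index 0!

Binary search finds 2 at index 0 after 3 comparisons. The search repeatedly halves the search space by comparing with the middle element.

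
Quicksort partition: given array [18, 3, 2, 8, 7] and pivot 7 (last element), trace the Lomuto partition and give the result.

Lomuto partition with pivot = 7:

Initial array: [18, 3, 2, 8, 7]

arr[0]=18 > 7: no swap
arr[1]=3 <= 7: swap with position 0, array becomes [3, 18, 2, 8, 7]
arr[2]=2 <= 7: swap with position 1, array becomes [3, 2, 18, 8, 7]
arr[3]=8 > 7: no swap

Place pivot at position 2: [3, 2, 7, 8, 18]
Pivot position: 2

After partitioning with pivot 7, the array becomes [3, 2, 7, 8, 18]. The pivot is placed at index 2. All elements to the left of the pivot are <= 7, and all elements to the right are > 7.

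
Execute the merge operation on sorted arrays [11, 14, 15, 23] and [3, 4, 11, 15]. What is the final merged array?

Merging process:

Compare 11 vs 3: take 3 from right. Merged: [3]
Compare 11 vs 4: take 4 from right. Merged: [3, 4]
Compare 11 vs 11: take 11 from left. Merged: [3, 4, 11]
Compare 14 vs 11: take 11 from right. Merged: [3, 4, 11, 11]
Compare 14 vs 15: take 14 from left. Merged: [3, 4, 11, 11, 14]
Compare 15 vs 15: take 15 from left. Merged: [3, 4, 11, 11, 14, 15]
Compare 23 vs 15: take 15 from right. Merged: [3, 4, 11, 11, 14, 15, 15]
Append remaining from left: [23]. Merged: [3, 4, 11, 11, 14, 15, 15, 23]

Final merged array: [3, 4, 11, 11, 14, 15, 15, 23]
Total comparisons: 7

The merged array is [3, 4, 11, 11, 14, 15, 15, 23], requiring 7 comparisons. The merge step runs in O(n) time where n is the total number of elements.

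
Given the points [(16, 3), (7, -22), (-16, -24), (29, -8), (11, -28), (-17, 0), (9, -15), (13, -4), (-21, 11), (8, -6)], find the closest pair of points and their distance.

Computing all pairwise distances among 10 points:

d((16, 3), (7, -22)) = 26.5707
d((16, 3), (-16, -24)) = 41.8688
d((16, 3), (29, -8)) = 17.0294
d((16, 3), (11, -28)) = 31.4006
d((16, 3), (-17, 0)) = 33.1361
d((16, 3), (9, -15)) = 19.3132
d((16, 3), (13, -4)) = 7.6158
d((16, 3), (-21, 11)) = 37.855
d((16, 3), (8, -6)) = 12.0416
d((7, -22), (-16, -24)) = 23.0868
d((7, -22), (29, -8)) = 26.0768
d((7, -22), (11, -28)) = 7.2111
d((7, -22), (-17, 0)) = 32.5576
d((7, -22), (9, -15)) = 7.2801
d((7, -22), (13, -4)) = 18.9737
d((7, -22), (-21, 11)) = 43.2782
d((7, -22), (8, -6)) = 16.0312
d((-16, -24), (29, -8)) = 47.7598
d((-16, -24), (11, -28)) = 27.2947
d((-16, -24), (-17, 0)) = 24.0208
d((-16, -24), (9, -15)) = 26.5707
d((-16, -24), (13, -4)) = 35.2278
d((-16, -24), (-21, 11)) = 35.3553
d((-16, -24), (8, -6)) = 30.0
d((29, -8), (11, -28)) = 26.9072
d((29, -8), (-17, 0)) = 46.6905
d((29, -8), (9, -15)) = 21.1896
d((29, -8), (13, -4)) = 16.4924
d((29, -8), (-21, 11)) = 53.4883
d((29, -8), (8, -6)) = 21.095
d((11, -28), (-17, 0)) = 39.598
d((11, -28), (9, -15)) = 13.1529
d((11, -28), (13, -4)) = 24.0832
d((11, -28), (-21, 11)) = 50.448
d((11, -28), (8, -6)) = 22.2036
d((-17, 0), (9, -15)) = 30.0167
d((-17, 0), (13, -4)) = 30.2655
d((-17, 0), (-21, 11)) = 11.7047
d((-17, 0), (8, -6)) = 25.7099
d((9, -15), (13, -4)) = 11.7047
d((9, -15), (-21, 11)) = 39.6989
d((9, -15), (8, -6)) = 9.0554
d((13, -4), (-21, 11)) = 37.1618
d((13, -4), (8, -6)) = 5.3852 <-- minimum
d((-21, 11), (8, -6)) = 33.6155

Closest pair: (13, -4) and (8, -6) with distance 5.3852

The closest pair is (13, -4) and (8, -6) with Euclidean distance 5.3852. For 10 points, brute-force pairwise comparison is shown above. For large n, the divide-and-conquer algorithm (sort by x, recurse on halves, check the dividing strip) achieves O(n log n).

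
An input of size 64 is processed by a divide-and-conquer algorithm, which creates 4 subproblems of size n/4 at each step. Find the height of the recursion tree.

For divide and conquer with division factor 4:

Problem sizes at each level:
Level 0: 64
Level 1: 16
Level 2: 4
Level 3: 1

The root is level 0 and the size-1 base case is level 3 (the tree spans levels 0 through 3, i.e. 4 levels counting the root), so the depth is the number of divisions: log_4(64) = 3

The recursion tree depth is log_4(64) = 3. At each level, the problem size is divided by 4, so it takes 3 divisions to reduce to a base case of size 1. The algorithm makes 4 recursive calls at each level.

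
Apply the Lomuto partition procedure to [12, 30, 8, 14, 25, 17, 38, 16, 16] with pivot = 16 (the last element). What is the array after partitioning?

Lomuto partition with pivot = 16:

Initial array: [12, 30, 8, 14, 25, 17, 38, 16, 16]

arr[0]=12 <= 16: swap with position 0, array becomes [12, 30, 8, 14, 25, 17, 38, 16, 16]
arr[1]=30 > 16: no swap
arr[2]=8 <= 16: swap with position 1, array becomes [12, 8, 30, 14, 25, 17, 38, 16, 16]
arr[3]=14 <= 16: swap with position 2, array becomes [12, 8, 14, 30, 25, 17, 38, 16, 16]
arr[4]=25 > 16: no swap
arr[5]=17 > 16: no swap
arr[6]=38 > 16: no swap
arr[7]=16 <= 16: swap with position 3, array becomes [12, 8, 14, 16, 25, 17, 38, 30, 16]

Place pivot at position 4: [12, 8, 14, 16, 16, 17, 38, 30, 25]
Pivot position: 4

After partitioning with pivot 16, the array becomes [12, 8, 14, 16, 16, 17, 38, 30, 25]. The pivot is placed at index 4. All elements to the left of the pivot are <= 16, and all elements to the right are > 16.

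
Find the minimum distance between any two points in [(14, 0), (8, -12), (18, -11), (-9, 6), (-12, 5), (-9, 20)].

Computing all pairwise distances among 6 points:

d((14, 0), (8, -12)) = 13.4164
d((14, 0), (18, -11)) = 11.7047
d((14, 0), (-9, 6)) = 23.7697
d((14, 0), (-12, 5)) = 26.4764
d((14, 0), (-9, 20)) = 30.4795
d((8, -12), (18, -11)) = 10.0499
d((8, -12), (-9, 6)) = 24.7588
d((8, -12), (-12, 5)) = 26.2488
d((8, -12), (-9, 20)) = 36.2353
d((18, -11), (-9, 6)) = 31.9061
d((18, -11), (-12, 5)) = 34.0
d((18, -11), (-9, 20)) = 41.1096
d((-9, 6), (-12, 5)) = 3.1623 <-- minimum
d((-9, 6), (-9, 20)) = 14.0
d((-12, 5), (-9, 20)) = 15.2971

Closest pair: (-9, 6) and (-12, 5) with distance 3.1623

The closest pair is (-9, 6) and (-12, 5) with Euclidean distance 3.1623. For 6 points, brute-force pairwise comparison is shown above. For large n, the divide-and-conquer algorithm (sort by x, recurse on halves, check the dividing strip) achieves O(n log n).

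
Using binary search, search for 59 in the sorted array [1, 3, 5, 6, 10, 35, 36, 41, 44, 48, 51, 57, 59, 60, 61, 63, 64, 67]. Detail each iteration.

Binary search for 59 in [1, 3, 5, 6, 10, 35, 36, 41, 44, 48, 51, 57, 59, 60, 61, 63, 64, 67]:

lo=0, hi=17, mid=8, arr[mid]=44 -> 44 < 59, search right half
lo=9, hi=17, mid=13, arr[mid]=60 -> 60 > 59, search left half
lo=9, hi=12, mid=10, arr[mid]=51 -> 51 < 59, search right half
lo=11, hi=12, mid=11, arr[mid]=57 -> 57 < 59, search right half
lo=12, hi=12, mid=12, arr[mid]=59 -> Found target at index 12!

Binary search finds 59 at index 12 after 5 comparisons. The search repeatedly halves the search space by comparing with the middle element.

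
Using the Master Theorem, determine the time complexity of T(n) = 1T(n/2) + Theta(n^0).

Master Theorem for T(n) = 1T(n/2) + O(n^0):

a = 1, b = 2, c = 0
log_b(a) = log_2(1) = 0.0000

Case 2: c = 0 = log_2(1) = 0.0000
T(n) = O(n^0 log n) = O(log n)

For T(n) = 1T(n/2) + O(n^0): log_2(1) = 0.0000. This is Case 2 of the Master Theorem (c = log_b(a), equal work at all levels), giving O(log n).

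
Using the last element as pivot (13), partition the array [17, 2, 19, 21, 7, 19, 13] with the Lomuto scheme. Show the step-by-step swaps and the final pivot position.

Lomuto partition with pivot = 13:

Initial array: [17, 2, 19, 21, 7, 19, 13]

arr[0]=17 > 13: no swap
arr[1]=2 <= 13: swap with position 0, array becomes [2, 17, 19, 21, 7, 19, 13]
arr[2]=19 > 13: no swap
arr[3]=21 > 13: no swap
arr[4]=7 <= 13: swap with position 1, array becomes [2, 7, 19, 21, 17, 19, 13]
arr[5]=19 > 13: no swap

Place pivot at position 2: [2, 7, 13, 21, 17, 19, 19]
Pivot position: 2

After partitioning with pivot 13, the array becomes [2, 7, 13, 21, 17, 19, 19]. The pivot is placed at index 2. All elements to the left of the pivot are <= 13, and all elements to the right are > 13.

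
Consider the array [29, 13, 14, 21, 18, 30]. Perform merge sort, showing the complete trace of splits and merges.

Merge sort trace:

Split: [29, 13, 14, 21, 18, 30] -> [29, 13, 14] and [21, 18, 30]
  Split: [29, 13, 14] -> [29] and [13, 14]
    Split: [13, 14] -> [13] and [14]
    Merge: [13] + [14] -> [13, 14]
  Merge: [29] + [13, 14] -> [13, 14, 29]
  Split: [21, 18, 30] -> [21] and [18, 30]
    Split: [18, 30] -> [18] and [30]
    Merge: [18] + [30] -> [18, 30]
  Merge: [21] + [18, 30] -> [18, 21, 30]
Merge: [13, 14, 29] + [18, 21, 30] -> [13, 14, 18, 21, 29, 30]

Final sorted array: [13, 14, 18, 21, 29, 30]

The merge sort proceeds by recursively splitting the array and merging sorted halves.
After all merges, the sorted array is [13, 14, 18, 21, 29, 30].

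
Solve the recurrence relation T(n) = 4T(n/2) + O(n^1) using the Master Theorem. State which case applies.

Master Theorem for T(n) = 4T(n/2) + O(n^1):

a = 4, b = 2, c = 1
log_b(a) = log_2(4) = 2.0000

Case 1: c = 1 < log_2(4) = 2.0000
T(n) = O(n^(log_2 4)) = O(n^2)

For T(n) = 4T(n/2) + O(n^1): log_2(4) = 2.0000. This is Case 1 of the Master Theorem (c < log_b(a), work dominated by leaves), giving O(n^2).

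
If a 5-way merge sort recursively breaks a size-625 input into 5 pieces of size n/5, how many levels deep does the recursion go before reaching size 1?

For divide and conquer with division factor 5:

Problem sizes at each level:
Level 0: 625
Level 1: 125
Level 2: 25
Level 3: 5
Level 4: 1

The root is level 0 and the size-1 base case is level 4 (the tree spans levels 0 through 4, i.e. 5 levels counting the root), so the depth is the number of divisions: log_5(625) = 4

The recursion tree depth is log_5(625) = 4. At each level, the problem size is divided by 5, so it takes 4 divisions to reduce to a base case of size 1. The algorithm makes 5 recursive calls at each level.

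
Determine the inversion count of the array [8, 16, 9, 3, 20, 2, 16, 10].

Finding inversions in [8, 16, 9, 3, 20, 2, 16, 10]:

(0, 3): arr[0]=8 > arr[3]=3
(0, 5): arr[0]=8 > arr[5]=2
(1, 2): arr[1]=16 > arr[2]=9
(1, 3): arr[1]=16 > arr[3]=3
(1, 5): arr[1]=16 > arr[5]=2
(1, 7): arr[1]=16 > arr[7]=10
(2, 3): arr[2]=9 > arr[3]=3
(2, 5): arr[2]=9 > arr[5]=2
(3, 5): arr[3]=3 > arr[5]=2
(4, 5): arr[4]=20 > arr[5]=2
(4, 6): arr[4]=20 > arr[6]=16
(4, 7): arr[4]=20 > arr[7]=10
(6, 7): arr[6]=16 > arr[7]=10

Total inversions: 13

The array has 13 inversion(s): (0,3), (0,5), (1,2), (1,3), (1,5), (1,7), (2,3), (2,5), (3,5), (4,5), (4,6), (4,7), (6,7). Each pair (i,j) satisfies i < j and arr[i] > arr[j].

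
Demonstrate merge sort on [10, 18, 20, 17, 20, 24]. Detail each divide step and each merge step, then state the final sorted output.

Merge sort trace:

Split: [10, 18, 20, 17, 20, 24] -> [10, 18, 20] and [17, 20, 24]
  Split: [10, 18, 20] -> [10] and [18, 20]
    Split: [18, 20] -> [18] and [20]
    Merge: [18] + [20] -> [18, 20]
  Merge: [10] + [18, 20] -> [10, 18, 20]
  Split: [17, 20, 24] -> [17] and [20, 24]
    Split: [20, 24] -> [20] and [24]
    Merge: [20] + [24] -> [20, 24]
  Merge: [17] + [20, 24] -> [17, 20, 24]
Merge: [10, 18, 20] + [17, 20, 24] -> [10, 17, 18, 20, 20, 24]

Final sorted array: [10, 17, 18, 20, 20, 24]

The merge sort proceeds by recursively splitting the array and merging sorted halves.
After all merges, the sorted array is [10, 17, 18, 20, 20, 24].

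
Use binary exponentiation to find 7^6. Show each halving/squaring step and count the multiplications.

Computing 7^6 by squaring (build up from 7^1; each line after the first costs one multiplication):

7^1 = 7
7^2 = (7^1)^2 = 7^2 = 49
7^3 = 7 * 7^2 = 7 * 49 = 343
7^6 = (7^3)^2 = 343^2 = 117649

Result: 117649
Multiplications needed: 3 (3 lines after 7^1)

7^6 = 117649. Using exponentiation by squaring, this requires 3 multiplications. The key idea: if the exponent is even, square the half-power; if odd, multiply by the base once.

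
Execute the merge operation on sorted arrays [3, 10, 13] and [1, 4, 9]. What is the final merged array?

Merging process:

Compare 3 vs 1: take 1 from right. Merged: [1]
Compare 3 vs 4: take 3 from left. Merged: [1, 3]
Compare 10 vs 4: take 4 from right. Merged: [1, 3, 4]
Compare 10 vs 9: take 9 from right. Merged: [1, 3, 4, 9]
Append remaining from left: [10, 13]. Merged: [1, 3, 4, 9, 10, 13]

Final merged array: [1, 3, 4, 9, 10, 13]
Total comparisons: 4

The merged array is [1, 3, 4, 9, 10, 13], requiring 4 comparisons. The merge step runs in O(n) time where n is the total number of elements.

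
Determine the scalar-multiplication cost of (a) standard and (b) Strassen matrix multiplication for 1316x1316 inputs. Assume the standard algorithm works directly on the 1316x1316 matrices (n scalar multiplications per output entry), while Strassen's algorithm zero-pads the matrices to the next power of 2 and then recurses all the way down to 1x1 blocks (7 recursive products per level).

Matrix multiplication for 1316x1316 matrices:

Strassen's algorithm requires power-of-2 dimensions. Pad 1316x1316 to 2048x2048 (next power of 2).

Standard algorithm: 1316^3 = 2279122496 multiplications
Strassen's algorithm: 7^(log2(2048)) = 7^11 = 1977326743 multiplications
Savings: 2279122496 - 1977326743 = 301795753 multiplications

Standard: 2279122496 multiplications (1316^3). Strassen: 1977326743 multiplications (7^11, after padding to 2048x2048). Strassen reduces 8 recursive multiplications to 7 at each level.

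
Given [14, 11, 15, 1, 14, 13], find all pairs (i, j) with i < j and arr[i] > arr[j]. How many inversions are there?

Finding inversions in [14, 11, 15, 1, 14, 13]:

(0, 1): arr[0]=14 > arr[1]=11
(0, 3): arr[0]=14 > arr[3]=1
(0, 5): arr[0]=14 > arr[5]=13
(1, 3): arr[1]=11 > arr[3]=1
(2, 3): arr[2]=15 > arr[3]=1
(2, 4): arr[2]=15 > arr[4]=14
(2, 5): arr[2]=15 > arr[5]=13
(4, 5): arr[4]=14 > arr[5]=13

Total inversions: 8

The array has 8 inversion(s): (0,1), (0,3), (0,5), (1,3), (2,3), (2,4), (2,5), (4,5). Each pair (i,j) satisfies i < j and arr[i] > arr[j].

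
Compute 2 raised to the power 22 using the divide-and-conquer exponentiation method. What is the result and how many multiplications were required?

Computing 2^22 by squaring (build up from 2^1; each line after the first costs one multiplication):

2^1 = 2
2^2 = (2^1)^2 = 2^2 = 4
2^4 = (2^2)^2 = 4^2 = 16
2^5 = 2 * 2^4 = 2 * 16 = 32
2^10 = (2^5)^2 = 32^2 = 1024
2^11 = 2 * 2^10 = 2 * 1024 = 2048
2^22 = (2^11)^2 = 2048^2 = 4194304

Result: 4194304
Multiplications needed: 6 (6 lines after 2^1)

2^22 = 4194304. Using exponentiation by squaring, this requires 6 multiplications. The key idea: if the exponent is even, square the half-power; if odd, multiply by the base once.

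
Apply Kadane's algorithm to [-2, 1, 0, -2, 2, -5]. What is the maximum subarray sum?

Using Kadane's algorithm on [-2, 1, 0, -2, 2, -5]:

Scanning through the array:
Position 1 (value 1): max_ending_here = 1, max_so_far = 1
Position 2 (value 0): max_ending_here = 1, max_so_far = 1
Position 3 (value -2): max_ending_here = -1, max_so_far = 1
Position 4 (value 2): max_ending_here = 2, max_so_far = 2
Position 5 (value -5): max_ending_here = -3, max_so_far = 2

Maximum subarray: [2]
Maximum sum: 2

The maximum subarray is [2] with sum 2. This subarray runs from index 4 to index 4.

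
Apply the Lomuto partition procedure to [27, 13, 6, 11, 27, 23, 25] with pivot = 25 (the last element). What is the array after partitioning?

Lomuto partition with pivot = 25:

Initial array: [27, 13, 6, 11, 27, 23, 25]

arr[0]=27 > 25: no swap
arr[1]=13 <= 25: swap with position 0, array becomes [13, 27, 6, 11, 27, 23, 25]
arr[2]=6 <= 25: swap with position 1, array becomes [13, 6, 27, 11, 27, 23, 25]
arr[3]=11 <= 25: swap with position 2, array becomes [13, 6, 11, 27, 27, 23, 25]
arr[4]=27 > 25: no swap
arr[5]=23 <= 25: swap with position 3, array becomes [13, 6, 11, 23, 27, 27, 25]

Place pivot at position 4: [13, 6, 11, 23, 25, 27, 27]
Pivot position: 4

After partitioning with pivot 25, the array becomes [13, 6, 11, 23, 25, 27, 27]. The pivot is placed at index 4. All elements to the left of the pivot are <= 25, and all elements to the right are > 25.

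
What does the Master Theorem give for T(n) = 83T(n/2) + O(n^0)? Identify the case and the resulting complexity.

Master Theorem for T(n) = 83T(n/2) + O(n^0):

a = 83, b = 2, c = 0
log_b(a) = log_2(83) = 6.3750

Case 1: c = 0 < log_2(83) = 6.3750
T(n) = O(n^(log_2 83))

For T(n) = 83T(n/2) + O(n^0): log_2(83) = 6.3750. This is Case 1 of the Master Theorem (c < log_b(a), work dominated by leaves), giving O(n^(log_2 83)).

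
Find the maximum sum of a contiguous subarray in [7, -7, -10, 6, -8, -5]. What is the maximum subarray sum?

Using Kadane's algorithm on [7, -7, -10, 6, -8, -5]:

Scanning through the array:
Position 1 (value -7): max_ending_here = 0, max_so_far = 7
Position 2 (value -10): max_ending_here = -10, max_so_far = 7
Position 3 (value 6): max_ending_here = 6, max_so_far = 7
Position 4 (value -8): max_ending_here = -2, max_so_far = 7
Position 5 (value -5): max_ending_here = -5, max_so_far = 7

Maximum subarray: [7]
Maximum sum: 7

The maximum subarray is [7] with sum 7. This subarray runs from index 0 to index 0.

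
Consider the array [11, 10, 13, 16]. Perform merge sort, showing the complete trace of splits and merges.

Merge sort trace:

Split: [11, 10, 13, 16] -> [11, 10] and [13, 16]
  Split: [11, 10] -> [11] and [10]
  Merge: [11] + [10] -> [10, 11]
  Split: [13, 16] -> [13] and [16]
  Merge: [13] + [16] -> [13, 16]
Merge: [10, 11] + [13, 16] -> [10, 11, 13, 16]

Final sorted array: [10, 11, 13, 16]

The merge sort proceeds by recursively splitting the array and merging sorted halves.
After all merges, the sorted array is [10, 11, 13, 16].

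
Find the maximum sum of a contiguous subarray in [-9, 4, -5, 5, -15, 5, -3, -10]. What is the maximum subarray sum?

Using Kadane's algorithm on [-9, 4, -5, 5, -15, 5, -3, -10]:

Scanning through the array:
Position 1 (value 4): max_ending_here = 4, max_so_far = 4
Position 2 (value -5): max_ending_here = -1, max_so_far = 4
Position 3 (value 5): max_ending_here = 5, max_so_far = 5
Position 4 (value -15): max_ending_here = -10, max_so_far = 5
Position 5 (value 5): max_ending_here = 5, max_so_far = 5
Position 6 (value -3): max_ending_here = 2, max_so_far = 5
Position 7 (value -10): max_ending_here = -8, max_so_far = 5

Maximum subarray: [5]
Maximum sum: 5

The maximum subarray is [5] with sum 5. This subarray runs from index 3 to index 3.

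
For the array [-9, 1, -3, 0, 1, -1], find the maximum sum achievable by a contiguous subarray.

Using Kadane's algorithm on [-9, 1, -3, 0, 1, -1]:

Scanning through the array:
Position 1 (value 1): max_ending_here = 1, max_so_far = 1
Position 2 (value -3): max_ending_here = -2, max_so_far = 1
Position 3 (value 0): max_ending_here = 0, max_so_far = 1
Position 4 (value 1): max_ending_here = 1, max_so_far = 1
Position 5 (value -1): max_ending_here = 0, max_so_far = 1

Maximum subarray: [1]
Maximum sum: 1

The maximum subarray is [1] with sum 1. This subarray runs from index 1 to index 1.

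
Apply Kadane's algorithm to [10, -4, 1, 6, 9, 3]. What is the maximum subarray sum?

Using Kadane's algorithm on [10, -4, 1, 6, 9, 3]:

Scanning through the array:
Position 1 (value -4): max_ending_here = 6, max_so_far = 10
Position 2 (value 1): max_ending_here = 7, max_so_far = 10
Position 3 (value 6): max_ending_here = 13, max_so_far = 13
Position 4 (value 9): max_ending_here = 22, max_so_far = 22
Position 5 (value 3): max_ending_here = 25, max_so_far = 25

Maximum subarray: [10, -4, 1, 6, 9, 3]
Maximum sum: 25

The maximum subarray is [10, -4, 1, 6, 9, 3] with sum 25. This subarray runs from index 0 to index 5.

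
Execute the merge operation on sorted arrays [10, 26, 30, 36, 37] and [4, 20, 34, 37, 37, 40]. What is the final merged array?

Merging process:

Compare 10 vs 4: take 4 from right. Merged: [4]
Compare 10 vs 20: take 10 from left. Merged: [4, 10]
Compare 26 vs 20: take 20 from right. Merged: [4, 10, 20]
Compare 26 vs 34: take 26 from left. Merged: [4, 10, 20, 26]
Compare 30 vs 34: take 30 from left. Merged: [4, 10, 20, 26, 30]
Compare 36 vs 34: take 34 from right. Merged: [4, 10, 20, 26, 30, 34]
Compare 36 vs 37: take 36 from left. Merged: [4, 10, 20, 26, 30, 34, 36]
Compare 37 vs 37: take 37 from left. Merged: [4, 10, 20, 26, 30, 34, 36, 37]
Append remaining from right: [37, 37, 40]. Merged: [4, 10, 20, 26, 30, 34, 36, 37, 37, 37, 40]

Final merged array: [4, 10, 20, 26, 30, 34, 36, 37, 37, 37, 40]
Total comparisons: 8

The merged array is [4, 10, 20, 26, 30, 34, 36, 37, 37, 37, 40], requiring 8 comparisons. The merge step runs in O(n) time where n is the total number of elements.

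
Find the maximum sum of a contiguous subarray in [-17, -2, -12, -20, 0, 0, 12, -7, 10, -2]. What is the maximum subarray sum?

Using Kadane's algorithm on [-17, -2, -12, -20, 0, 0, 12, -7, 10, -2]:

Scanning through the array:
Position 1 (value -2): max_ending_here = -2, max_so_far = -2
Position 2 (value -12): max_ending_here = -12, max_so_far = -2
Position 3 (value -20): max_ending_here = -20, max_so_far = -2
Position 4 (value 0): max_ending_here = 0, max_so_far = 0
Position 5 (value 0): max_ending_here = 0, max_so_far = 0
Position 6 (value 12): max_ending_here = 12, max_so_far = 12
Position 7 (value -7): max_ending_here = 5, max_so_far = 12
Position 8 (value 10): max_ending_here = 15, max_so_far = 15
Position 9 (value -2): max_ending_here = 13, max_so_far = 15

Maximum subarray: [0, 0, 12, -7, 10]
Maximum sum: 15

The maximum subarray is [0, 0, 12, -7, 10] with sum 15. This subarray runs from index 4 to index 8.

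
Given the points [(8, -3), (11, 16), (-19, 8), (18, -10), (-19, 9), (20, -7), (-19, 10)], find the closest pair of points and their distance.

Computing all pairwise distances among 7 points:

d((8, -3), (11, 16)) = 19.2354
d((8, -3), (-19, 8)) = 29.1548
d((8, -3), (18, -10)) = 12.2066
d((8, -3), (-19, 9)) = 29.5466
d((8, -3), (20, -7)) = 12.6491
d((8, -3), (-19, 10)) = 29.9666
d((11, 16), (-19, 8)) = 31.0483
d((11, 16), (18, -10)) = 26.9258
d((11, 16), (-19, 9)) = 30.8058
d((11, 16), (20, -7)) = 24.6982
d((11, 16), (-19, 10)) = 30.5941
d((-19, 8), (18, -10)) = 41.1461
d((-19, 8), (-19, 9)) = 1.0 <-- minimum
d((-19, 8), (20, -7)) = 41.7852
d((-19, 8), (-19, 10)) = 2.0
d((18, -10), (-19, 9)) = 41.5933
d((18, -10), (20, -7)) = 3.6056
d((18, -10), (-19, 10)) = 42.0595
d((-19, 9), (20, -7)) = 42.1545
d((-19, 9), (-19, 10)) = 1.0 <-- minimum
d((20, -7), (-19, 10)) = 42.5441

Minimum distance: 1.0 (tie among 2 pairs: (-19, 8) and (-19, 9); (-19, 9) and (-19, 10))

The minimum Euclidean distance is 1.0. There is a tie: 2 pairs achieve this minimum — (-19, 8) and (-19, 9); (-19, 9) and (-19, 10). Any of these is a valid closest pair. For 7 points, brute-force pairwise comparison is shown above. For large n, the divide-and-conquer algorithm (sort by x, recurse on halves, check the dividing strip) achieves O(n log n).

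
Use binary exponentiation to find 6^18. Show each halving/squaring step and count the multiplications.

Computing 6^18 by squaring (build up from 6^1; each line after the first costs one multiplication):

6^1 = 6
6^2 = (6^1)^2 = 6^2 = 36
6^4 = (6^2)^2 = 36^2 = 1296
6^8 = (6^4)^2 = 1296^2 = 1679616
6^9 = 6 * 6^8 = 6 * 1679616 = 10077696
6^18 = (6^9)^2 = 10077696^2 = 101559956668416

Result: 101559956668416
Multiplications needed: 5 (5 lines after 6^1)

6^18 = 101559956668416. Using exponentiation by squaring, this requires 5 multiplications. The key idea: if the exponent is even, square the half-power; if odd, multiply by the base once.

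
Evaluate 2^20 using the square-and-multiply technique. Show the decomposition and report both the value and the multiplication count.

Computing 2^20 by squaring (build up from 2^1; each line after the first costs one multiplication):

2^1 = 2
2^2 = (2^1)^2 = 2^2 = 4
2^4 = (2^2)^2 = 4^2 = 16
2^5 = 2 * 2^4 = 2 * 16 = 32
2^10 = (2^5)^2 = 32^2 = 1024
2^20 = (2^10)^2 = 1024^2 = 1048576

Result: 1048576
Multiplications needed: 5 (5 lines after 2^1)

2^20 = 1048576. Using exponentiation by squaring, this requires 5 multiplications. The key idea: if the exponent is even, square the half-power; if odd, multiply by the base once.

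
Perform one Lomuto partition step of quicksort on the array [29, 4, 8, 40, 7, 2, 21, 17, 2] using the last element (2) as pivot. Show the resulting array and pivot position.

Lomuto partition with pivot = 2:

Initial array: [29, 4, 8, 40, 7, 2, 21, 17, 2]

arr[0]=29 > 2: no swap
arr[1]=4 > 2: no swap
arr[2]=8 > 2: no swap
arr[3]=40 > 2: no swap
arr[4]=7 > 2: no swap
arr[5]=2 <= 2: swap with position 0, array becomes [2, 4, 8, 40, 7, 29, 21, 17, 2]
arr[6]=21 > 2: no swap
arr[7]=17 > 2: no swap

Place pivot at position 1: [2, 2, 8, 40, 7, 29, 21, 17, 4]
Pivot position: 1

After partitioning with pivot 2, the array becomes [2, 2, 8, 40, 7, 29, 21, 17, 4]. The pivot is placed at index 1. All elements to the left of the pivot are <= 2, and all elements to the right are > 2.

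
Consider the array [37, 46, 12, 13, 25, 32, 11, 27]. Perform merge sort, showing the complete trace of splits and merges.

Merge sort trace:

Split: [37, 46, 12, 13, 25, 32, 11, 27] -> [37, 46, 12, 13] and [25, 32, 11, 27]
  Split: [37, 46, 12, 13] -> [37, 46] and [12, 13]
    Split: [37, 46] -> [37] and [46]
    Merge: [37] + [46] -> [37, 46]
    Split: [12, 13] -> [12] and [13]
    Merge: [12] + [13] -> [12, 13]
  Merge: [37, 46] + [12, 13] -> [12, 13, 37, 46]
  Split: [25, 32, 11, 27] -> [25, 32] and [11, 27]
    Split: [25, 32] -> [25] and [32]
    Merge: [25] + [32] -> [25, 32]
    Split: [11, 27] -> [11] and [27]
    Merge: [11] + [27] -> [11, 27]
  Merge: [25, 32] + [11, 27] -> [11, 25, 27, 32]
Merge: [12, 13, 37, 46] + [11, 25, 27, 32] -> [11, 12, 13, 25, 27, 32, 37, 46]

Final sorted array: [11, 12, 13, 25, 27, 32, 37, 46]

The merge sort proceeds by recursively splitting the array and merging sorted halves.
After all merges, the sorted array is [11, 12, 13, 25, 27, 32, 37, 46].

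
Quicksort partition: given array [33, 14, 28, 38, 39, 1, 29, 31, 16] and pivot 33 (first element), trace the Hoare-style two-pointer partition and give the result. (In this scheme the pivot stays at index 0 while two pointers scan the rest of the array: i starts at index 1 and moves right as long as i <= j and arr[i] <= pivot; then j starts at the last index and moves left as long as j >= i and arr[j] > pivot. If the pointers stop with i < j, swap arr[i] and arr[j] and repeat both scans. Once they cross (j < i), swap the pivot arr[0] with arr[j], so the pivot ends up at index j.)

Hoare-style two-pointer partition with pivot = 33:

Initial array: [33, 14, 28, 38, 39, 1, 29, 31, 16]

Pointers start at i = 1, j = 8.
i stops at index 3 (arr[3]=38 > 33), j stops at index 8 (arr[8]=16 <= 33): swap arr[3] and arr[8], array becomes [33, 14, 28, 16, 39, 1, 29, 31, 38]
i stops at index 4 (arr[4]=39 > 33), j stops at index 7 (arr[7]=31 <= 33): swap arr[4] and arr[7], array becomes [33, 14, 28, 16, 31, 1, 29, 39, 38]
i ends at 7, j ends at 6: the pointers have crossed (j < i), so scanning stops.

Swap pivot arr[0] with arr[6] to place pivot at position 6: [29, 14, 28, 16, 31, 1, 33, 39, 38]
Pivot position: 6

After partitioning with pivot 33, the array becomes [29, 14, 28, 16, 31, 1, 33, 39, 38]. The pivot is placed at index 6. All elements to the left of the pivot are <= 33, and all elements to the right are > 33.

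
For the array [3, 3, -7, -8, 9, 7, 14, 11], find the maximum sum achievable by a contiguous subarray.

Using Kadane's algorithm on [3, 3, -7, -8, 9, 7, 14, 11]:

Scanning through the array:
Position 1 (value 3): max_ending_here = 6, max_so_far = 6
Position 2 (value -7): max_ending_here = -1, max_so_far = 6
Position 3 (value -8): max_ending_here = -8, max_so_far = 6
Position 4 (value 9): max_ending_here = 9, max_so_far = 9
Position 5 (value 7): max_ending_here = 16, max_so_far = 16
Position 6 (value 14): max_ending_here = 30, max_so_far = 30
Position 7 (value 11): max_ending_here = 41, max_so_far = 41

Maximum subarray: [9, 7, 14, 11]
Maximum sum: 41

The maximum subarray is [9, 7, 14, 11] with sum 41. This subarray runs from index 4 to index 7.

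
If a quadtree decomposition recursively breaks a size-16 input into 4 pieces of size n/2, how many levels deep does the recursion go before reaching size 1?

For divide and conquer with division factor 2:

Problem sizes at each level:
Level 0: 16
Level 1: 8
Level 2: 4
Level 3: 2
Level 4: 1

The root is level 0 and the size-1 base case is level 4 (the tree spans levels 0 through 4, i.e. 5 levels counting the root), so the depth is the number of divisions: log_2(16) = 4

The recursion tree depth is log_2(16) = 4. At each level, the problem size is divided by 2, so it takes 4 divisions to reduce to a base case of size 1. The algorithm makes 4 recursive calls at each level.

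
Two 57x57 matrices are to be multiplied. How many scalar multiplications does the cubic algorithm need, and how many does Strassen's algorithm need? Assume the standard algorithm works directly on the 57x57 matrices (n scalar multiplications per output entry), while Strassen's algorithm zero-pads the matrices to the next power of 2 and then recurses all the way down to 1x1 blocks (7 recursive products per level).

Matrix multiplication for 57x57 matrices:

Strassen's algorithm requires power-of-2 dimensions. Pad 57x57 to 64x64 (next power of 2).

Standard algorithm: 57^3 = 185193 multiplications
Strassen's algorithm: 7^(log2(64)) = 7^6 = 117649 multiplications
Savings: 185193 - 117649 = 67544 multiplications

Standard: 185193 multiplications (57^3). Strassen: 117649 multiplications (7^6, after padding to 64x64). Strassen reduces 8 recursive multiplications to 7 at each level.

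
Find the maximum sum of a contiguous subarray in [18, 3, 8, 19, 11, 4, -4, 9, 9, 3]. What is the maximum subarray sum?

Using Kadane's algorithm on [18, 3, 8, 19, 11, 4, -4, 9, 9, 3]:

Scanning through the array:
Position 1 (value 3): max_ending_here = 21, max_so_far = 21
Position 2 (value 8): max_ending_here = 29, max_so_far = 29
Position 3 (value 19): max_ending_here = 48, max_so_far = 48
Position 4 (value 11): max_ending_here = 59, max_so_far = 59
Position 5 (value 4): max_ending_here = 63, max_so_far = 63
Position 6 (value -4): max_ending_here = 59, max_so_far = 63
Position 7 (value 9): max_ending_here = 68, max_so_far = 68
Position 8 (value 9): max_ending_here = 77, max_so_far = 77
Position 9 (value 3): max_ending_here = 80, max_so_far = 80

Maximum subarray: [18, 3, 8, 19, 11, 4, -4, 9, 9, 3]
Maximum sum: 80

The maximum subarray is [18, 3, 8, 19, 11, 4, -4, 9, 9, 3] with sum 80. This subarray runs from index 0 to index 9.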